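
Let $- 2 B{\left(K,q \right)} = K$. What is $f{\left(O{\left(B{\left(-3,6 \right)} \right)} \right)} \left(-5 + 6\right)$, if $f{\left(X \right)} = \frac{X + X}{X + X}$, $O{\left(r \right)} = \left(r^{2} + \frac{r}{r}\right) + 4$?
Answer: $1$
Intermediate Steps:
$B{\left(K,q \right)} = - \frac{K}{2}$
$O{\left(r \right)} = 5 + r^{2}$ ($O{\left(r \right)} = \left(r^{2} + 1\right) + 4 = \left(1 + r^{2}\right) + 4 = 5 + r^{2}$)
$f{\left(X \right)} = 1$ ($f{\left(X \right)} = \frac{2 X}{2 X} = 2 X \frac{1}{2 X} = 1$)
$f{\left(O{\left(B{\left(-3,6 \right)} \right)} \right)} \left(-5 + 6\right) = 1 \left(-5 + 6\right) = 1 \cdot 1 = 1$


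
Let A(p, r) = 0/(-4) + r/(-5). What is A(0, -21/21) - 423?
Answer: -2114/5 ≈ -422.80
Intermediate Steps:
A(p, r) = -r/5 (A(p, r) = 0*(-¼) + r*(-⅕) = 0 - r/5 = -r/5)
A(0, -21/21) - 423 = -(-21)/(5*21) - 423 = -⅕*(-1) - 423 = ⅕ - 423 = -2114/5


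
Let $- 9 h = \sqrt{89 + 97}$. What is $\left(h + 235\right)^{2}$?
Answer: $\frac{\left(2115 - \sqrt{186}\right)^{2}}{81} \approx 54515.0$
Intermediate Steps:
$h = - \frac{\sqrt{186}}{9}$ ($h = - \frac{\sqrt{89 + 97}}{9} = - \frac{\sqrt{186}}{9} \approx -1.5154$)
$\left(h + 235\right)^{2} = \left(- \frac{\sqrt{186}}{9} + 235\right)^{2} = \left(235 - \frac{\sqrt{186}}{9}\right)^{2}$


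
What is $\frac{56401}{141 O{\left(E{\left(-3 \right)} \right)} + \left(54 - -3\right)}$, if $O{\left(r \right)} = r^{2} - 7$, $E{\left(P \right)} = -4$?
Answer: $\frac{56401}{1326} \approx 42.535$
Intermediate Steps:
$O{\left(r \right)} = -7 + r^{2}$ ($O{\left(r \right)} = r^{2} - 7 = -7 + r^{2}$)
$\frac{56401}{141 O{\left(E{\left(-3 \right)} \right)} + \left(54 - -3\right)} = \frac{56401}{141 \left(-7 + \left(-4\right)^{2}\right) + \left(54 - -3\right)} = \frac{56401}{141 \left(-7 + 16\right) + \left(54 + 3\right)} = \frac{56401}{141 \cdot 9 + 57} = \frac{56401}{1269 + 57} = \frac{56401}{1326}$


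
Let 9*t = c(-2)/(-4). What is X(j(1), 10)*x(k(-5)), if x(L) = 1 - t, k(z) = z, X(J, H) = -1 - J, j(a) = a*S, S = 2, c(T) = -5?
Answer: -31/12 ≈ -2.5833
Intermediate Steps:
j(a) = 2*a (j(a) = a*2 = 2*a)
t = 5/36 (t = (-5/(-4))/9 = (-5*(-¼))/9 = (⅑)*(5/4) = 5/36 ≈ 0.13889)
x(L) = 31/36 (x(L) = 1 - 1*5/36 = 1 - 5/36 = 31/36)
X(j(1), 10)*x(k(-5)) = (-1 - 2)*(31/36) = -3*31/36 = -31/12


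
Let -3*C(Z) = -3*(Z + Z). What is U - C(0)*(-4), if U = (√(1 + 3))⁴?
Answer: 16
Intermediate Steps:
C(Z) = 2*Z (C(Z) = -(-1)*(Z + Z) = -(-1)*2*Z = -(-2)*Z = 2*Z)
U = 16 (U = (√4)⁴ = 2⁴ = 16)
U - C(0)*(-4) = 16 - 2*0*(-4) = 16 - 0*(-4) = 16 - 1*0 = 16 + 0 = 16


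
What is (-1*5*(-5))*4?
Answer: 100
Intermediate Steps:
(-1*5*(-5))*4 = -5*(-5)*4 = 25*4 = 100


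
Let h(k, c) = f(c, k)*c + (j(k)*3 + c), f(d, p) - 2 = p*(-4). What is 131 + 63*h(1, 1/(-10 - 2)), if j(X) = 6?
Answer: 5081/4 ≈ 1270.3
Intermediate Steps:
f(d, p) = 2 - 4*p (f(d, p) = 2 + p*(-4) = 2 - 4*p)
h(k, c) = 18 + c + c*(2 - 4*k) (h(k, c) = (2 - 4*k)*c + (6*3 + c) = c*(2 - 4*k) + (18 + c) = 18 + c + c*(2 - 4*k))
131 + 63*h(1, 1/(-10 - 2)) = 131 + 63*(18 + 3/(-10 - 2) - 4*1/(-10 - 2)) = 131 + 63*(18 + 3/(-12) - 4*1/(-12)) = 131 + 63*(18 + 3*(-1/12) - 4*(-1/12)*1) = 131 + 63*(18 - 1/4 + 1/3) = 131 + 63*(217/12) = 131 + 4557/4 = 5081/4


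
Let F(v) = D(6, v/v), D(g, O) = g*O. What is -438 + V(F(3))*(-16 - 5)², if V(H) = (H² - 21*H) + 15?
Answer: -33513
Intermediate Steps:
D(g, O) = O*g
F(v) = 6 (F(v) = (v/v)*6 = 1*6 = 6)
V(H) = 15 + H² - 21*H
-438 + V(F(3))*(-16 - 5)² = -438 + (15 + 6² - 21*6)*(-16 - 5)² = -438 + (15 + 36 - 126)*(-21)² = -438 - 75*441 = -438 - 33075 = -33513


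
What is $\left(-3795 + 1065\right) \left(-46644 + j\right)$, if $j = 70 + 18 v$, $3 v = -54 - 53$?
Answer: $128899680$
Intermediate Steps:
$v = - \frac{107}{3}$ ($v = \frac{-54 - 53}{3} = \frac{1}{3} \left(-107\right) = - \frac{107}{3} \approx -35.667$)
$j = -572$ ($j = 70 + 18 \left(- \frac{107}{3}\right) = 70 - 642 = -572$)
$\left(-3795 + 1065\right) \left(-46644 + j\right) = \left(-3795 + 1065\right) \left(-46644 - 572\right) = \left(-2730\right) \left(-47216\right) = 128899680$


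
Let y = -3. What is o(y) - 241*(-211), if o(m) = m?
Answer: 50848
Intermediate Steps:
o(y) - 241*(-211) = -3 - 241*(-211) = -3 + 50851 = 50848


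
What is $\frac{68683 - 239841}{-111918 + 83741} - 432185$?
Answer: $- \frac{12177505587}{28177} \approx -4.3218 \cdot 10^{5}$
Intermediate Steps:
$\frac{68683 - 239841}{-111918 + 83741} - 432185 = - \frac{171158}{-28177} - 432185 = \left(-171158\right) \left(- \frac{1}{28177}\right) - 432185 = \frac{171158}{28177} - 432185 = - \frac{12177505587}{28177}$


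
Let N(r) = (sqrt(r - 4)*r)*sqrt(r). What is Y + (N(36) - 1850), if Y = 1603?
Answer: -247 + 864*sqrt(2) ≈ 974.88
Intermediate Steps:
N(r) = r**(3/2)*sqrt(-4 + r) (N(r) = (sqrt(-4 + r)*r)*sqrt(r) = (r*sqrt(-4 + r))*sqrt(r) = r**(3/2)*sqrt(-4 + r))
Y + (N(36) - 1850) = 1603 + (36**(3/2)*sqrt(-4 + 36) - 1850) = 1603 + (216*sqrt(32) - 1850) = 1603 + (216*(4*sqrt(2)) - 1850) = 1603 + (864*sqrt(2) - 1850) = 1603 + (-1850 + 864*sqrt(2)) = -247 + 864*sqrt(2)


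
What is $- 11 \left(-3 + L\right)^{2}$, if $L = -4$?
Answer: $-539$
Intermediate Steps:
$- 11 \left(-3 + L\right)^{2} = - 11 \left(-3 - 4\right)^{2} = - 11 \left(-7\right)^{2} = \left(-11\right) 49 = -539$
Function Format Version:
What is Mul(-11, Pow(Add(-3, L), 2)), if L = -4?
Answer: -539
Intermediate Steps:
Mul(-11, Pow(Add(-3, L), 2)) = Mul(-11, Pow(Add(-3, -4), 2)) = Mul(-11, Pow(-7, 2)) = Mul(-11, 49) = -539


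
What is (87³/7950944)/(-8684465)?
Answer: -658503/69049694884960 ≈ -9.5366e-9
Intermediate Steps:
(87³/7950944)/(-8684465) = (658503*(1/7950944))*(-1/8684465) = (658503/7950944)*(-1/8684465) = -658503/69049694884960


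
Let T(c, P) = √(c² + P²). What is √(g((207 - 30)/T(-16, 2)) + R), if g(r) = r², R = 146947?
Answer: √2485440685/130 ≈ 383.49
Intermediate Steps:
T(c, P) = √(P² + c²)
√(g((207 - 30)/T(-16, 2)) + R) = √(((207 - 30)/(√(2² + (-16)²)))² + 146947) = √((177/(√(4 + 256)))² + 146947) = √((177/(√260))² + 146947) = √((177/((2*√65)))² + 146947) = √((177*(√65/130))² + 146947) = √((177*√65/130)² + 146947) = √(31329/260 + 146947) = √(38237549/260) = √2485440685/130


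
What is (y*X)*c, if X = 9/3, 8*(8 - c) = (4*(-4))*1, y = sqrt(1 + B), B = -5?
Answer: 60*I ≈ 60.0*I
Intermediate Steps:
y = 2*I (y = sqrt(1 - 5) = sqrt(-4) = 2*I ≈ 2.0*I)
c = 10 (c = 8 - 4*(-4)/8 = 8 - (-2) = 8 - 1/8*(-16) = 8 + 2 = 10)
X = 3 (X = 9*(1/3) = 3)
(y*X)*c = ((2*I)*3)*10 = (6*I)*10 = 60*I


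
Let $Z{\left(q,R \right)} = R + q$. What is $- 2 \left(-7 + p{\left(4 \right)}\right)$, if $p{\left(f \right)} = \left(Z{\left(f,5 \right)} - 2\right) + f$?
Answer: $-8$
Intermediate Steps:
$p{\left(f \right)} = 3 + 2 f$ ($p{\left(f \right)} = \left(\left(5 + f\right) - 2\right) + f = \left(3 + f\right) + f = 3 + 2 f$)
$- 2 \left(-7 + p{\left(4 \right)}\right) = - 2 \left(-7 + \left(3 + 2 \cdot 4\right)\right) = - 2 \left(-7 + \left(3 + 8\right)\right) = - 2 \left(-7 + 11\right) = \left(-2\right) 4 = -8$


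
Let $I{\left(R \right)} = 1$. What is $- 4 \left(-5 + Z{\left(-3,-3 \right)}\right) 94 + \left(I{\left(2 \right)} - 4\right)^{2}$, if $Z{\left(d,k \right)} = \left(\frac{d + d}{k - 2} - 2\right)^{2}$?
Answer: $\frac{41209}{25} \approx 1648.4$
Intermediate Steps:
$Z{\left(d,k \right)} = \left(-2 + \frac{2 d}{-2 + k}\right)^{2}$ ($Z{\left(d,k \right)} = \left(\frac{2 d}{-2 + k} - 2\right)^{2} = \left(-2 + \frac{2 d}{-2 + k}\right)^{2}$)
$- 4 \left(-5 + Z{\left(-3,-3 \right)}\right) 94 + \left(I{\left(2 \right)} - 4\right)^{2} = - 4 \left(-5 + \frac{4 \left(2 - 3 - -3\right)^{2}}{\left(-2 - 3\right)^{2}}\right) 94 + \left(1 - 4\right)^{2} = - 4 \left(-5 + \frac{4 \left(2 - 3 + 3\right)^{2}}{25}\right) 94 + \left(-3\right)^{2} = - 4 \left(-5 + 4 \cdot \frac{1}{25} \cdot 2^{2}\right) 94 + 9 = - 4 \left(-5 + 4 \cdot \frac{1}{25} \cdot 4\right) 94 + 9 = - 4 \left(-5 + \frac{16}{25}\right) 94 + 9 = \left(-4\right) \left(- \frac{109}{25}\right) 94 + 9 = \frac{436}{25} \cdot 94 + 9 = \frac{40984}{25} + 9 = \frac{41209}{25}$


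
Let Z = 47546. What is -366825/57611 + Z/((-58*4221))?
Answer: -46272267728/7052104899 ≈ -6.5615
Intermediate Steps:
-366825/57611 + Z/((-58*4221)) = -366825/57611 + 47546/((-58*4221)) = -366825*1/57611 + 47546/(-244818) = -366825/57611 + 47546*(-1/244818) = -366825/57611 - 23773/122409 = -46272267728/7052104899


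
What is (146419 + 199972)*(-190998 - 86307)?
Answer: -96055956255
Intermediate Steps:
(146419 + 199972)*(-190998 - 86307) = 346391*(-277305) = -96055956255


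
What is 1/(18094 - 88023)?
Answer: -1/69929 ≈ -1.4300e-5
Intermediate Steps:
1/(18094 - 88023) = 1/(-69929) = -1/69929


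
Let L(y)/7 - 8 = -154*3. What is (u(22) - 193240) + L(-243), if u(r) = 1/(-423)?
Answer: -83084815/423 ≈ -1.9642e+5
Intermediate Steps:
L(y) = -3178 (L(y) = 56 + 7*(-154*3) = 56 + 7*(-462) = 56 - 3234 = -3178)
u(r) = -1/423
(u(22) - 193240) + L(-243) = (-1/423 - 193240) - 3178 = -81740521/423 - 3178 = -83084815/423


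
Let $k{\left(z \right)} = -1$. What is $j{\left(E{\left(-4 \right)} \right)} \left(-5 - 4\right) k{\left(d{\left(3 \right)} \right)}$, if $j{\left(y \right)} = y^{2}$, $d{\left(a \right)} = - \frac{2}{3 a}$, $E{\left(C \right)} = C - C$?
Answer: $0$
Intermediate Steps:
$E{\left(C \right)} = 0$
$d{\left(a \right)} = - \frac{2}{3 a}$ ($d{\left(a \right)} = - 2 \frac{1}{3 a} = - \frac{2}{3 a}$)
$j{\left(E{\left(-4 \right)} \right)} \left(-5 - 4\right) k{\left(d{\left(3 \right)} \right)} = 0^{2} \left(-5 - 4\right) \left(-1\right) = 0 \left(-9\right) \left(-1\right) = 0 \left(-1\right) = 0$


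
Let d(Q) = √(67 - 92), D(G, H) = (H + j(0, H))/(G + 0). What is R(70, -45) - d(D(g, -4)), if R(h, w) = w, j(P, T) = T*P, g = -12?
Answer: -45 - 5*I ≈ -45.0 - 5.0*I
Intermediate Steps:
j(P, T) = P*T
D(G, H) = H/G (D(G, H) = (H + 0*H)/(G + 0) = (H + 0)/G = H/G)
d(Q) = 5*I (d(Q) = √(-25) = 5*I)
R(70, -45) - d(D(g, -4)) = -45 - 5*I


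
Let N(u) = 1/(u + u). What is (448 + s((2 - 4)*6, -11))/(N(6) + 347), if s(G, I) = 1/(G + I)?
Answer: 123636/95795 ≈ 1.2906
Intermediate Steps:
N(u) = 1/(2*u)
(448 + s((2 - 4)*6, -11))/(N(6) + 347) = (448 + 1/((2 - 4)*6 - 11))/((1/2)/6 + 347) = (448 + 1/(-2*6 - 11))/((1/2)*(1/6) + 347) = (448 + 1/(-12 - 11))/(1/12 + 347) = (448 + 1/(-23))/(4165/12) = (448 - 1/23)*(12/4165) = (10303/23)*(12/4165) = 123636/95795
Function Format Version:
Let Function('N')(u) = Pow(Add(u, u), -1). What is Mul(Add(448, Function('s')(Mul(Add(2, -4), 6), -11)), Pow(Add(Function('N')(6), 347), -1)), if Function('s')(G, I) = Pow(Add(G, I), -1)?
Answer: Rational(123636, 95795) ≈ 1.2906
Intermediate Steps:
Function('N')(u) = Mul(Rational(1, 2), Pow(u, -1)) (Function('N')(u) = Pow(Mul(2, u), -1) = Mul(Rational(1, 2), Pow(u, -1)))
Mul(Add(448, Function('s')(Mul(Add(2, -4), 6), -11)), Pow(Add(Function('N')(6), 347), -1)) = Mul(Add(448, Pow(Add(Mul(Add(2, -4), 6), -11), -1)), Pow(Add(Mul(Rational(1, 2), Pow(6, -1)), 347), -1)) = Mul(Add(448, Pow(Add(Mul(-2, 6), -11), -1)), Pow(Add(Mul(Rational(1, 2), Rational(1, 6)), 347), -1)) = Mul(Add(448, Pow(Add(-12, -11), -1)), Pow(Add(Rational(1, 12), 347), -1)) = Mul(Add(448, Pow(-23, -1)), Pow(Rational(4165, 12), -1)) = Mul(Add(448, Rational(-1, 23)), Rational(12, 4165)) = Mul(Rational(10303, 23), Rational(12, 4165)) = Rational(123636, 95795)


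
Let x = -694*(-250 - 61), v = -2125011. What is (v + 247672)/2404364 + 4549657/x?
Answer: 5266918958711/259471749788 ≈ 20.299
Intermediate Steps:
x = 215834 (x = -694*(-311) = 215834)
(v + 247672)/2404364 + 4549657/x = (-2125011 + 247672)/2404364 + 4549657/215834 = -1877339*1/2404364 + 4549657*(1/215834) = -1877339/2404364 + 4549657/215834 = 5266918958711/259471749788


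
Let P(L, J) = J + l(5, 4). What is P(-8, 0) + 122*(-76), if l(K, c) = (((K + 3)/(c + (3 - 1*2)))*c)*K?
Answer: -9240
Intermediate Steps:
l(K, c) = K*c*(3 + K)/(1 + c) (l(K, c) = (((3 + K)/(c + (3 - 2)))*c)*K = (((3 + K)/(c + 1))*c)*K = (((3 + K)/(1 + c))*c)*K = (c*(3 + K)/(1 + c))*K = K*c*(3 + K)/(1 + c))
P(L, J) = 32 + J (P(L, J) = J + 5*4*(3 + 5)/(1 + 4) = J + 5*4*8/5 = J + 5*4*(⅕)*8 = J + 32 = 32 + J)
P(-8, 0) + 122*(-76) = (32 + 0) + 122*(-76) = 32 - 9272 = -9240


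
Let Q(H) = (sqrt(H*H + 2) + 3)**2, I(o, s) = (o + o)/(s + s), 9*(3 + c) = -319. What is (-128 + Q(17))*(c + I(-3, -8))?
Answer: -117863/18 - 2741*sqrt(291)/12 ≈ -10444.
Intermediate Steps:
c = -346/9 (c = -3 + (1/9)*(-319) = -3 - 319/9 = -346/9 ≈ -38.444)
I(o, s) = o/s (I(o, s) = (2*o)/((2*s)) = (2*o)*(1/(2*s)) = o/s)
Q(H) = (3 + sqrt(2 + H**2))**2 (Q(H) = (sqrt(H**2 + 2) + 3)**2 = (sqrt(2 + H**2) + 3)**2 = (3 + sqrt(2 + H**2))**2)
(-128 + Q(17))*(c + I(-3, -8)) = (-128 + (3 + sqrt(2 + 17**2))**2)*(-346/9 - 3/(-8)) = (-128 + (3 + sqrt(2 + 289))**2)*(-346/9 - 3*(-1/8)) = (-128 + (3 + sqrt(291))**2)*(-346/9 + 3/8) = (-128 + (3 + sqrt(291))**2)*(-2741/72) = 43856/9 - 2741*(3 + sqrt(291))**2/72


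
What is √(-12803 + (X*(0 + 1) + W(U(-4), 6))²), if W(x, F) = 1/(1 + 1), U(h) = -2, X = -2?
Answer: I*√51203/2 ≈ 113.14*I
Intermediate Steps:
W(x, F) = ½ (W(x, F) = 1/2 = ½)
√(-12803 + (X*(0 + 1) + W(U(-4), 6))²) = √(-12803 + (-2*(0 + 1) + ½)²) = √(-12803 + (-2*1 + ½)²) = √(-12803 + (-2 + ½)²) = √(-12803 + (-3/2)²) = √(-12803 + 9/4) = √(-51203/4) = I*√51203/2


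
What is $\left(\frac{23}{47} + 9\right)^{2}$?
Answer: $\frac{198916}{2209} \approx 90.048$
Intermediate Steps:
$\left(\frac{23}{47} + 9\right)^{2} = \left(\frac{446}{47}\right)^{2} = \frac{198916}{2209}$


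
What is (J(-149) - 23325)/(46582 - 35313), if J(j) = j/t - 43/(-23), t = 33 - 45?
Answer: -6433757/3110244 ≈ -2.0686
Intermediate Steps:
t = -12
J(j) = 43/23 - j/12 (J(j) = j/(-12) - 43/(-23) = j*(-1/12) - 43*(-1/23) = -j/12 + 43/23 = 43/23 - j/12)
(J(-149) - 23325)/(46582 - 35313) = ((43/23 - 1/12*(-149)) - 23325)/(46582 - 35313) = ((43/23 + 149/12) - 23325)/11269 = (3943/276 - 23325)*(1/11269) = -6433757/276*1/11269 = -6433757/3110244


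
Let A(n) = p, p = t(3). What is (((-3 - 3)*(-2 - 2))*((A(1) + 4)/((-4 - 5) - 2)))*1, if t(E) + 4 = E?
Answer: -72/11 ≈ -6.5455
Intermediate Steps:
t(E) = -4 + E
p = -1 (p = -4 + 3 = -1)
A(n) = -1
(((-3 - 3)*(-2 - 2))*((A(1) + 4)/((-4 - 5) - 2)))*1 = (((-3 - 3)*(-2 - 2))*((-1 + 4)/((-4 - 5) - 2)))*1 = ((-6*(-4))*(3/(-9 - 2)))*1 = (24*(3/(-11)))*1 = (24*(3*(-1/11)))*1 = (24*(-3/11))*1 = -72/11*1 = -72/11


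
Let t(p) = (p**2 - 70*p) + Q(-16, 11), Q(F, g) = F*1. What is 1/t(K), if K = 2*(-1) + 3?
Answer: -1/85 ≈ -0.011765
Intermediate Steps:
K = 1 (K = -2 + 3 = 1)
Q(F, g) = F
t(p) = -16 + p**2 - 70*p (t(p) = (p**2 - 70*p) - 16 = -16 + p**2 - 70*p)
1/t(K) = 1/(-16 + 1**2 - 70*1) = 1/(-16 + 1 - 70) = 1/(-85) = -1/85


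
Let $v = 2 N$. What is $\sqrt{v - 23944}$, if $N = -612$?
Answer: $44 i \sqrt{13} \approx 158.64 i$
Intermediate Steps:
$v = -1224$ ($v = 2 \left(-612\right) = -1224$)
$\sqrt{v - 23944} = \sqrt{-1224 - 23944} = \sqrt{-25168} = 44 i \sqrt{13}$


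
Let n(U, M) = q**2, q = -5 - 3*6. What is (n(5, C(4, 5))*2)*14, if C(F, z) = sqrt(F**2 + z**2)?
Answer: 14812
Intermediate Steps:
q = -23 (q = -5 - 18 = -23)
n(U, M) = 529 (n(U, M) = (-23)**2 = 529)
(n(5, C(4, 5))*2)*14 = (529*2)*14 = 1058*14 = 14812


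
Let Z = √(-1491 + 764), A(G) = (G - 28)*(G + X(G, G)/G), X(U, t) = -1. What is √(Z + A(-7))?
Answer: √(240 + I*√727) ≈ 15.516 + 0.86886*I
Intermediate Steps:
A(G) = (-28 + G)*(G - 1/G) (A(G) = (G - 28)*(G - 1/G) = (-28 + G)*(G - 1/G))
Z = I*√727 (Z = √(-727) = I*√727 ≈ 26.963*I)
√(Z + A(-7)) = √(I*√727 + (-1 + (-7)² - 28*(-7) + 28/(-7))) = √(I*√727 + (-1 + 49 + 196 + 28*(-⅐))) = √(I*√727 + (-1 + 49 + 196 - 4)) = √(I*√727 + 240) = √(240 + I*√727)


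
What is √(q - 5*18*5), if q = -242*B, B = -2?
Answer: √34 ≈ 5.8309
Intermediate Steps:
q = 484 (q = -242*(-2) = 484)
√(q - 5*18*5) = √(484 - 5*18*5) = √(484 - 90*5) = √(484 - 450) = √34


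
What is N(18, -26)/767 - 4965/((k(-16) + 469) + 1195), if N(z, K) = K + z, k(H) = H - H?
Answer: -293959/98176 ≈ -2.9942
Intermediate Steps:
k(H) = 0
N(18, -26)/767 - 4965/((k(-16) + 469) + 1195) = (-26 + 18)/767 - 4965/((0 + 469) + 1195) = -8*1/767 - 4965/(469 + 1195) = -8/767 - 4965/1664 = -293959/98176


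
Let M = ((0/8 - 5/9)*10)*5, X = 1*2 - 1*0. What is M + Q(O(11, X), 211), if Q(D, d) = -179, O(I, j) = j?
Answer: -1861/9 ≈ -206.78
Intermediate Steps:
X = 2 (X = 2 + 0 = 2)
M = -250/9 (M = ((0*(⅛) - 5*⅑)*10)*5 = ((0 - 5/9)*10)*5 = -5/9*10*5 = -50/9*5 = -250/9 ≈ -27.778)
M + Q(O(11, X), 211) = -250/9 - 179 = -1861/9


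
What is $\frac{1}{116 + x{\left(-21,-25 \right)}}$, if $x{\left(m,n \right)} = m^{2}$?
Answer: $\frac{1}{557} \approx 0.0017953$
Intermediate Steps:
$\frac{1}{116 + x{\left(-21,-25 \right)}} = \frac{1}{116 + \left(-21\right)^{2}} = \frac{1}{116 + 441} = \frac{1}{557}$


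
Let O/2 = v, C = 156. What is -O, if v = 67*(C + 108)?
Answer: -35376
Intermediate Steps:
v = 17688 (v = 67*(156 + 108) = 67*264 = 17688)
O = 35376 (O = 2*17688 = 35376)
-O = -1*35376 = -35376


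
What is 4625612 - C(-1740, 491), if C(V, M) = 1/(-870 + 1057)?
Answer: 864989443/187 ≈ 4.6256e+6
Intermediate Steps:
C(V, M) = 1/187
4625612 - C(-1740, 491) = 4625612 - 1*1/187 = 4625612 - 1/187 = 864989443/187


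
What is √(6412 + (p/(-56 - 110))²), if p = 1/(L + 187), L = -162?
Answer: √110430670001/4150 ≈ 80.075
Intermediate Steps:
p = 1/25 (p = 1/(-162 + 187) = 1/25 ≈ 0.040000)
√(6412 + (p/(-56 - 110))²) = √(6412 + (1/(25*(-56 - 110)))²) = √(6412 + ((1/25)/(-166))²) = √(6412 + ((1/25)*(-1/166))²) = √(6412 + (-1/4150)²) = √(6412 + 1/17222500) = √(110430670001/17222500) = √110430670001/4150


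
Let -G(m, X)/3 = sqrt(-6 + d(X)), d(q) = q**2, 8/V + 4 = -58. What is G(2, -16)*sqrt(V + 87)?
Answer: -15*sqrt(834830)/31 ≈ -442.11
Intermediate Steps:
V = -4/31 (V = 8/(-4 - 58) = 8/(-62) = 8*(-1/62) = -4/31 ≈ -0.12903)
G(m, X) = -3*sqrt(-6 + X**2)
G(2, -16)*sqrt(V + 87) = (-3*sqrt(-6 + (-16)**2))*sqrt(-4/31 + 87) = (-3*sqrt(-6 + 256))*sqrt(2693/31) = (-15*sqrt(10))*(sqrt(83483)/31) = -15*sqrt(834830)/31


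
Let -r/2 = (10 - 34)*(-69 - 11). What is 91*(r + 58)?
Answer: -344162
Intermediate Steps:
r = -3840 (r = -2*(10 - 34)*(-69 - 11) = -(-48)*(-80) = -2*1920 = -3840)
91*(r + 58) = 91*(-3840 + 58) = 91*(-3782) = -344162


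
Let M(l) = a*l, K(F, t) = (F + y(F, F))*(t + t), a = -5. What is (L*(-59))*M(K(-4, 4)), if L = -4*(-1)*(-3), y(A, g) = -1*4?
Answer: 226560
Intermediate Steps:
y(A, g) = -4
K(F, t) = 2*t*(-4 + F) (K(F, t) = (F - 4)*(t + t) = (-4 + F)*(2*t) = 2*t*(-4 + F))
L = -12 (L = 4*(-3) = -12)
M(l) = -5*l
(L*(-59))*M(K(-4, 4)) = (-12*(-59))*(-10*4*(-4 - 4)) = 708*(-10*4*(-8)) = 708*(-5*(-64)) = 708*320 = 226560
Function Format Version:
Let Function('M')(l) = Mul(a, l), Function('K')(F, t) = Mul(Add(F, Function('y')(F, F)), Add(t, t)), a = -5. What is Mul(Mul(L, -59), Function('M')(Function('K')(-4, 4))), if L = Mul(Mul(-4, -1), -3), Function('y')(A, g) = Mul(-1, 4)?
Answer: 226560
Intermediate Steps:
Function('y')(A, g) = -4
Function('K')(F, t) = Mul(2, t, Add(-4, F)) (Function('K')(F, t) = Mul(Add(F, -4), Add(t, t)) = Mul(Add(-4, F), Mul(2, t)) = Mul(2, t, Add(-4, F)))
L = -12 (L = Mul(4, -3) = -12)
Function('M')(l) = Mul(-5, l)
Mul(Mul(L, -59), Function('M')(Function('K')(-4, 4))) = Mul(Mul(-12, -59), Mul(-5, Mul(2, 4, Add(-4, -4)))) = Mul(708, Mul(-5, Mul(2, 4, -8))) = Mul(708, Mul(-5, -64)) = Mul(708, 320) = 226560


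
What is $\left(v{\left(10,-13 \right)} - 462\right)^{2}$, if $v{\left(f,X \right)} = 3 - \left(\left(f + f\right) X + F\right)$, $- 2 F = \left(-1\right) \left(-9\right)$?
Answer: $\frac{151321}{4} \approx 37830.0$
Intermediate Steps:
$F = - \frac{9}{2}$ ($F = - \frac{\left(-1\right) \left(-9\right)}{2} = \left(- \frac{1}{2}\right) 9 = - \frac{9}{2} \approx -4.5$)
$v{\left(f,X \right)} = \frac{15}{2} - 2 X f$ ($v{\left(f,X \right)} = 3 - \left(\left(f + f\right) X - \frac{9}{2}\right) = 3 - \left(2 f X - \frac{9}{2}\right) = 3 - \left(2 X f - \frac{9}{2}\right) = 3 - \left(- \frac{9}{2} + 2 X f\right) = \frac{15}{2} - 2 X f$)
$\left(v{\left(10,-13 \right)} - 462\right)^{2} = \left(\left(\frac{15}{2} - \left(-26\right) 10\right) - 462\right)^{2} = \left(\left(\frac{15}{2} + 260\right) - 462\right)^{2} = \left(\frac{535}{2} - 462\right)^{2} = \left(- \frac{389}{2}\right)^{2} = \frac{151321}{4}$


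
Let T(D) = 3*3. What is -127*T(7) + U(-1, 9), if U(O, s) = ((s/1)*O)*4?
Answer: -1179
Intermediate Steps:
T(D) = 9
U(O, s) = 4*O*s (U(O, s) = ((s*1)*O)*4 = (s*O)*4 = (O*s)*4 = 4*O*s)
-127*T(7) + U(-1, 9) = -127*9 + 4*(-1)*9 = -1143 - 36 = -1179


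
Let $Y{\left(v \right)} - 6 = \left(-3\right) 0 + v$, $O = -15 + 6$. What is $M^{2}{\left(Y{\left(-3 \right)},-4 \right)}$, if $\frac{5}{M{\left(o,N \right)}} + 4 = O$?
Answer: $\frac{25}{169} \approx 0.14793$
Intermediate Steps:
$O = -9$
$Y{\left(v \right)} = 6 + v$ ($Y{\left(v \right)} = 6 + \left(\left(-3\right) 0 + v\right) = 6 + \left(0 + v\right) = 6 + v$)
$M{\left(o,N \right)} = - \frac{5}{13}$ ($M{\left(o,N \right)} = \frac{5}{-4 - 9} = \frac{5}{-13} = 5 \left(- \frac{1}{13}\right) = - \frac{5}{13}$)
$M^{2}{\left(Y{\left(-3 \right)},-4 \right)} = \left(- \frac{5}{13}\right)^{2} = \frac{25}{169}$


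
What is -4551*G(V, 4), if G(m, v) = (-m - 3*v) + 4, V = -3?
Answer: 22755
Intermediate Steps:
G(m, v) = 4 - m - 3*v
-4551*G(V, 4) = -4551*(4 - 1*(-3) - 3*4) = -4551*(4 + 3 - 12) = -4551*(-5) = 22755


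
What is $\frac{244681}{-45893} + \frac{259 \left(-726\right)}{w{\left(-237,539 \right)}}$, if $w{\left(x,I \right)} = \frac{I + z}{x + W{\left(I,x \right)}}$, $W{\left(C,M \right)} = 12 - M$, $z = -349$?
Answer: $- \frac{51799910867}{4359835} \approx -11881.0$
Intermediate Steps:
$w{\left(x,I \right)} = - \frac{349}{12} + \frac{I}{12}$ ($w{\left(x,I \right)} = \frac{I - 349}{x - \left(-12 + x\right)} = \frac{-349 + I}{12} = \left(-349 + I\right) \frac{1}{12} = - \frac{349}{12} + \frac{I}{12}$)
$\frac{244681}{-45893} + \frac{259 \left(-726\right)}{w{\left(-237,539 \right)}} = \frac{244681}{-45893} + \frac{259 \left(-726\right)}{- \frac{349}{12} + \frac{1}{12} \cdot 539} = 244681 \left(- \frac{1}{45893}\right) - \frac{188034}{- \frac{349}{12} + \frac{539}{12}} = - \frac{244681}{45893} - \frac{188034}{\frac{95}{6}} = - \frac{244681}{45893} - \frac{1128204}{95} = - \frac{51799910867}{4359835}$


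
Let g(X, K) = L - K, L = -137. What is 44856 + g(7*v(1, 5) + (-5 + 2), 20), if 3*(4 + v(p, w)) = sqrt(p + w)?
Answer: 44699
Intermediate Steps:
v(p, w) = -4 + sqrt(p + w)/3
g(X, K) = -137 - K
44856 + g(7*v(1, 5) + (-5 + 2), 20) = 44856 + (-137 - 1*20) = 44856 + (-137 - 20) = 44856 - 157 = 44699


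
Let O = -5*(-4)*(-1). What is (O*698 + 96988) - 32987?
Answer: 50041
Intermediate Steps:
O = -20 (O = 20*(-1) = -20)
(O*698 + 96988) - 32987 = (-20*698 + 96988) - 32987 = (-13960 + 96988) - 32987 = 83028 - 32987 = 50041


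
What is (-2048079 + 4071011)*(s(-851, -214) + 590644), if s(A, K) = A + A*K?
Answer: 1561515371324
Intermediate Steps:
(-2048079 + 4071011)*(s(-851, -214) + 590644) = (-2048079 + 4071011)*(-851*(1 - 214) + 590644) = 2022932*(-851*(-213) + 590644) = 2022932*(181263 + 590644) = 2022932*771907 = 1561515371324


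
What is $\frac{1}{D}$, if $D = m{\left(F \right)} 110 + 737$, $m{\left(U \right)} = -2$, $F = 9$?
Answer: $\frac{1}{517} \approx 0.0019342$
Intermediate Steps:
$D = 517$ ($D = \left(-2\right) 110 + 737 = -220 + 737 = 517$)
$\frac{1}{D} = \frac{1}{517}$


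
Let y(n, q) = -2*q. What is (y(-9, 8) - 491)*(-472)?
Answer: 239304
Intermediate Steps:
(y(-9, 8) - 491)*(-472) = (-2*8 - 491)*(-472) = (-16 - 491)*(-472) = -507*(-472) = 239304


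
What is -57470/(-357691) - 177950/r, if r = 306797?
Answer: -46019489860/109738525727 ≈ -0.41936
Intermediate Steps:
-57470/(-357691) - 177950/r = -57470/(-357691) - 177950/306797 = -57470*(-1/357691) - 177950*1/306797 = 57470/357691 - 177950/306797 = -46019489860/109738525727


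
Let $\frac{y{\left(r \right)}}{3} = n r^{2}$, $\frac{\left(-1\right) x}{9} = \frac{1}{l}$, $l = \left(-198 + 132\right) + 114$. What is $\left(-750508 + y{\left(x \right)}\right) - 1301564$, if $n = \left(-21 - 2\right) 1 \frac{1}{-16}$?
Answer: $- \frac{8405286291}{4096} \approx -2.0521 \cdot 10^{6}$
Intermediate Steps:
$l = 48$ ($l = -66 + 114 = 48$)
$n = \frac{23}{16}$ ($n = - 23 \cdot 1 \left(- \frac{1}{16}\right) = \left(-23\right) \left(- \frac{1}{16}\right) = \frac{23}{16} \approx 1.4375$)
$x = - \frac{3}{16}$ ($x = - \frac{9}{48} = \left(-9\right) \frac{1}{48} = - \frac{3}{16} \approx -0.1875$)
$y{\left(r \right)} = \frac{69 r^{2}}{16}$ ($y{\left(r \right)} = 3 \frac{23 r^{2}}{16} = \frac{69 r^{2}}{16}$)
$\left(-750508 + y{\left(x \right)}\right) - 1301564 = \left(-750508 + \frac{69 \left(- \frac{3}{16}\right)^{2}}{16}\right) - 1301564 = \left(-750508 + \frac{69}{16} \cdot \frac{9}{256}\right) - 1301564 = \left(-750508 + \frac{621}{4096}\right) - 1301564 = - \frac{3074080147}{4096} - 1301564 = - \frac{8405286291}{4096}$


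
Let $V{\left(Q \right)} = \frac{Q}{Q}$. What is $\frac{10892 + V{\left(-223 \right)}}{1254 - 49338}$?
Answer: $- \frac{3631}{16028} \approx -0.22654$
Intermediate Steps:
$V{\left(Q \right)} = 1$
$\frac{10892 + V{\left(-223 \right)}}{1254 - 49338} = \frac{10892 + 1}{1254 - 49338} = \frac{10893}{-48084} = 10893 \left(- \frac{1}{48084}\right) = - \frac{3631}{16028}$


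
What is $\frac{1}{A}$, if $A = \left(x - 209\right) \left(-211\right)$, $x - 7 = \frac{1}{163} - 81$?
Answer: $\frac{163}{9733008} \approx 1.6747 \cdot 10^{-5}$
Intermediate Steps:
$x = - \frac{12061}{163}$ ($x = 7 + \left(\frac{1}{163} - 81\right) = 7 - \frac{13202}{163} = - \frac{12061}{163} \approx -73.994$)
$A = \frac{9733008}{163}$ ($A = \left(- \frac{12061}{163} - 209\right) \left(-211\right) = \left(- \frac{46128}{163}\right) \left(-211\right) = \frac{9733008}{163} \approx 59712.0$)
$\frac{1}{A} = \frac{1}{\frac{9733008}{163}} = \frac{163}{9733008}$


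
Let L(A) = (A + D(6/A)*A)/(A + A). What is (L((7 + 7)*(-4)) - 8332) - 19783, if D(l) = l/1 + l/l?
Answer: -1574387/56 ≈ -28114.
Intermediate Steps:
D(l) = 1 + l (D(l) = l*1 + 1 = l + 1 = 1 + l)
L(A) = (A + A*(1 + 6/A))/(2*A) (L(A) = (A + (1 + 6/A)*A)/(A + A) = (A + A*(1 + 6/A))/((2*A)) = (A + A*(1 + 6/A))*(1/(2*A)) = (A + A*(1 + 6/A))/(2*A))
(L((7 + 7)*(-4)) - 8332) - 19783 = ((3 + (7 + 7)*(-4))/(((7 + 7)*(-4))) - 8332) - 19783 = ((3 + 14*(-4))/((14*(-4))) - 8332) - 19783 = ((3 - 56)/(-56) - 8332) - 19783 = (-1/56*(-53) - 8332) - 19783 = (53/56 - 8332) - 19783 = -466539/56 - 19783 = -1574387/56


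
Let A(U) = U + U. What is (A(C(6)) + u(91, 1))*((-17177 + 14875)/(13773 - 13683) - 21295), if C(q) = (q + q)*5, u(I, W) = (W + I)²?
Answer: -8235712784/45 ≈ -1.8302e+8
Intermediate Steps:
u(I, W) = (I + W)²
C(q) = 10*q (C(q) = (2*q)*5 = 10*q)
A(U) = 2*U
(A(C(6)) + u(91, 1))*((-17177 + 14875)/(13773 - 13683) - 21295) = (2*(10*6) + (91 + 1)²)*((-17177 + 14875)/(13773 - 13683) - 21295) = (2*60 + 92²)*(-2302/90 - 21295) = (120 + 8464)*(-2302*1/90 - 21295) = 8584*(-1151/45 - 21295) = 8584*(-959426/45) = -8235712784/45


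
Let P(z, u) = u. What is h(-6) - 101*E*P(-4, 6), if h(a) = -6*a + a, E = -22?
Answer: 13362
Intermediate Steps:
h(a) = -5*a
h(-6) - 101*E*P(-4, 6) = -5*(-6) - (-2222)*6 = 30 - 101*(-132) = 30 + 13332 = 13362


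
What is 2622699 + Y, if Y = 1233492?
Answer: 3856191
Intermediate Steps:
2622699 + Y = 2622699 + 1233492 = 3856191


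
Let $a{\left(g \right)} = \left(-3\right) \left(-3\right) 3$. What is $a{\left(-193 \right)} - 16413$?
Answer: $-16386$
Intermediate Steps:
$a{\left(g \right)} = 27$ ($a{\left(g \right)} = 9 \cdot 3 = 27$)
$a{\left(-193 \right)} - 16413 = 27 - 16413 = -16386$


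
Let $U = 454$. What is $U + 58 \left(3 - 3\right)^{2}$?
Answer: $454$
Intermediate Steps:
$U + 58 \left(3 - 3\right)^{2} = 454 + 58 \left(3 - 3\right)^{2} = 454 + 58 \cdot 0^{2} = 454 + 58 \cdot 0 = 454 + 0 = 454$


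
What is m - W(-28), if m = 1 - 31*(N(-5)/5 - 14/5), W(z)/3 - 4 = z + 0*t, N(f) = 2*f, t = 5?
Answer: 1109/5 ≈ 221.80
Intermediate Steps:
W(z) = 12 + 3*z (W(z) = 12 + 3*(z + 0*5) = 12 + 3*(z + 0) = 12 + 3*z)
m = 749/5 (m = 1 - 31*((2*(-5))/5 - 14/5) = 1 - 31*(-10*⅕ - 14*⅕) = 1 - 31*(-2 - 14/5) = 1 - 31*(-24/5) = 1 + 744/5 = 749/5 ≈ 149.80)
m - W(-28) = 749/5 - (12 + 3*(-28)) = 749/5 - (12 - 84) = 749/5 - 1*(-72) = 749/5 + 72 = 1109/5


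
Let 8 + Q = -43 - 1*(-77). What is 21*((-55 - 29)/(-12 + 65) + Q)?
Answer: 27174/53 ≈ 512.72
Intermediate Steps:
Q = 26 (Q = -8 + (-43 - 1*(-77)) = -8 + (-43 + 77) = -8 + 34 = 26)
21*((-55 - 29)/(-12 + 65) + Q) = 21*((-55 - 29)/(-12 + 65) + 26) = 21*(-84/53 + 26) = 21*(1294/53) = 27174/53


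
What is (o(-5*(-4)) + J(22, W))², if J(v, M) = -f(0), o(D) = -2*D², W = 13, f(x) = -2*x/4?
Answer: 640000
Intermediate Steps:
f(x) = -x/2
J(v, M) = 0 (J(v, M) = -(-1)*0/2 = -1*0 = 0)
(o(-5*(-4)) + J(22, W))² = (-2*(-5*(-4))² + 0)² = (-2*20² + 0)² = (-2*400 + 0)² = (-800 + 0)² = (-800)² = 640000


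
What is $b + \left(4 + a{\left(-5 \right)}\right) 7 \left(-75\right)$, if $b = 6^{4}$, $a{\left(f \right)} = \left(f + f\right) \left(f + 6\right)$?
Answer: $4446$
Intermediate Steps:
$a{\left(f \right)} = 2 f \left(6 + f\right)$
$b = 1296$
$b + \left(4 + a{\left(-5 \right)}\right) 7 \left(-75\right) = 1296 + \left(4 + 2 \left(-5\right) \left(6 - 5\right)\right) 7 \left(-75\right) = 1296 + \left(4 + 2 \left(-5\right) 1\right) 7 \left(-75\right) = 1296 + \left(4 - 10\right) 7 \left(-75\right) = 1296 + \left(-6\right) 7 \left(-75\right) = 1296 - -3150 = 1296 + 3150 = 4446$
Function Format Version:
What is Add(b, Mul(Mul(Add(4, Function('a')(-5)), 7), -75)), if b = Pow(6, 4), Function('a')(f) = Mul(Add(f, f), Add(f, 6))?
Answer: 4446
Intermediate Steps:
Function('a')(f) = Mul(2, f, Add(6, f)) (Function('a')(f) = Mul(Mul(2, f), Add(6, f)) = Mul(2, f, Add(6, f)))
b = 1296
Add(b, Mul(Mul(Add(4, Function('a')(-5)), 7), -75)) = Add(1296, Mul(Mul(Add(4, Mul(2, -5, Add(6, -5))), 7), -75)) = Add(1296, Mul(Mul(Add(4, Mul(2, -5, 1)), 7), -75)) = Add(1296, Mul(Mul(Add(4, -10), 7), -75)) = Add(1296, Mul(Mul(-6, 7), -75)) = Add(1296, Mul(-42, -75)) = Add(1296, 3150) = 4446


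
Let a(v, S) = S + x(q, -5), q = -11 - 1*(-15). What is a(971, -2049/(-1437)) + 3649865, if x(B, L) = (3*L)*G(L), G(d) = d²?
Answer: 1748106393/479 ≈ 3.6495e+6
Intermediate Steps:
q = 4 (q = -11 + 15 = 4)
x(B, L) = 3*L³ (x(B, L) = (3*L)*L² = 3*L³)
a(v, S) = -375 + S (a(v, S) = S + 3*(-5)³ = S + 3*(-125) = S - 375 = -375 + S)
a(971, -2049/(-1437)) + 3649865 = (-375 - 2049/(-1437)) + 3649865 = (-375 - 2049*(-1/1437)) + 3649865 = (-375 + 683/479) + 3649865 = -178942/479 + 3649865 = 1748106393/479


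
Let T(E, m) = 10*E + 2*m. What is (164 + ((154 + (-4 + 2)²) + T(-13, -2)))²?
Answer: 35344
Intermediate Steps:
T(E, m) = 2*m + 10*E
(164 + ((154 + (-4 + 2)²) + T(-13, -2)))² = (164 + ((154 + (-4 + 2)²) + (2*(-2) + 10*(-13))))² = (164 + ((154 + (-2)²) + (-4 - 130)))² = (164 + ((154 + 4) - 134))² = (164 + (158 - 134))² = (164 + 24)² = 188² = 35344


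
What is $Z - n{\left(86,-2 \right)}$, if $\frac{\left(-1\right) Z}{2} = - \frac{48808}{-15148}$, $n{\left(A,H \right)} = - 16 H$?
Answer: $- \frac{145588}{3787} \approx -38.444$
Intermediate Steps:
$Z = - \frac{24404}{3787}$ ($Z = - 2 \left(- \frac{48808}{-15148}\right) = - 2 \left(\left(-48808\right) \left(- \frac{1}{15148}\right)\right) = \left(-2\right) \frac{12202}{3787} = - \frac{24404}{3787} \approx -6.4442$)
$Z - n{\left(86,-2 \right)} = - \frac{24404}{3787} - \left(-16\right) \left(-2\right) = - \frac{24404}{3787} - 32 = - \frac{145588}{3787}$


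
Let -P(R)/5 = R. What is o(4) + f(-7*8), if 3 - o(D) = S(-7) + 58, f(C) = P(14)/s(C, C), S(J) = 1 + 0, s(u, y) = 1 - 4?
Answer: -98/3 ≈ -32.667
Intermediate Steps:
P(R) = -5*R
s(u, y) = -3
S(J) = 1
f(C) = 70/3 (f(C) = -5*14/(-3) = -70*(-1/3) = 70/3)
o(D) = -56 (o(D) = 3 - (1 + 58) = 3 - 1*59 = 3 - 59 = -56)
o(4) + f(-7*8) = -56 + 70/3 = -98/3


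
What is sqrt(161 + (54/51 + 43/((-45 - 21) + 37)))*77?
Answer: 462*sqrt(1084107)/493 ≈ 975.73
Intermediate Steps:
sqrt(161 + (54/51 + 43/((-45 - 21) + 37)))*77 = sqrt(161 + (54*(1/51) + 43/(-66 + 37)))*77 = sqrt(161 + (18/17 + 43/(-29)))*77 = sqrt(161 + (18/17 + 43*(-1/29)))*77 = sqrt(161 + (18/17 - 43/29))*77 = sqrt(161 - 209/493)*77 = sqrt(79164/493)*77 = (6*sqrt(1084107)/493)*77 = 462*sqrt(1084107)/493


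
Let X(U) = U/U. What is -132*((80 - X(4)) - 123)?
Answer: 5808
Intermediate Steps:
X(U) = 1
-132*((80 - X(4)) - 123) = -132*((80 - 1*1) - 123) = -132*((80 - 1) - 123) = -132*(79 - 123) = -132*(-44) = 5808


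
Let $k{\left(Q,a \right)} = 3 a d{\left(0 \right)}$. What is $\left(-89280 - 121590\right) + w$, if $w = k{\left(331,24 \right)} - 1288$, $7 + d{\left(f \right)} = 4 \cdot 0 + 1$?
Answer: $-212590$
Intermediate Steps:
$d{\left(f \right)} = -6$ ($d{\left(f \right)} = -7 + \left(4 \cdot 0 + 1\right) = -7 + \left(0 + 1\right) = -7 + 1 = -6$)
$k{\left(Q,a \right)} = - 18 a$ ($k{\left(Q,a \right)} = 3 a \left(-6\right) = - 18 a$)
$w = -1720$ ($w = \left(-18\right) 24 - 1288 = -432 - 1288 = -1720$)
$\left(-89280 - 121590\right) + w = \left(-89280 - 121590\right) - 1720 = -210870 - 1720 = -212590$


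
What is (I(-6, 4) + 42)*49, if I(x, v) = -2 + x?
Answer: 1666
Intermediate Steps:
(I(-6, 4) + 42)*49 = ((-2 - 6) + 42)*49 = (-8 + 42)*49 = 34*49 = 1666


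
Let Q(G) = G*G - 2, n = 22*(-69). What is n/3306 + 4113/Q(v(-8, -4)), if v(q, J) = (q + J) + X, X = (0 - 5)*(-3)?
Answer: 2264492/3857 ≈ 587.11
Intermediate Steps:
n = -1518
X = 15 (X = -5*(-3) = 15)
v(q, J) = 15 + J + q (v(q, J) = (q + J) + 15 = (J + q) + 15 = 15 + J + q)
Q(G) = -2 + G² (Q(G) = G² - 2 = -2 + G²)
n/3306 + 4113/Q(v(-8, -4)) = -1518/3306 + 4113/(-2 + (15 - 4 - 8)²) = -1518*1/3306 + 4113/(-2 + 3²) = -253/551 + 4113/(-2 + 9) = -253/551 + 4113/7 = 2264492/3857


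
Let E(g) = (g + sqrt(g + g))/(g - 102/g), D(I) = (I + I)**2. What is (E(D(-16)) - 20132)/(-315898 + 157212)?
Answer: 5276707498/41594536291 - 8192*sqrt(2)/41594536291 ≈ 0.12686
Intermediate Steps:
D(I) = 4*I**2 (D(I) = (2*I)**2 = 4*I**2)
E(g) = (g + sqrt(2)*sqrt(g))/(g - 102/g) (E(g) = (g + sqrt(2*g))/(g - 102/g) = (g + sqrt(2)*sqrt(g))/(g - 102/g))
(E(D(-16)) - 20132)/(-315898 + 157212) = (((4*(-16)**2)**2 + sqrt(2)*(4*(-16)**2)**(3/2))/(-102 + (4*(-16)**2)**2) - 20132)/(-315898 + 157212) = (((4*256)**2 + sqrt(2)*(4*256)**(3/2))/(-102 + (4*256)**2) - 20132)/(-158686) = ((1024**2 + sqrt(2)*1024**(3/2))/(-102 + 1024**2) - 20132)*(-1/158686) = ((1048576 + sqrt(2)*32768)/(-102 + 1048576) - 20132)*(-1/158686) = ((1048576 + 32768*sqrt(2))/1048474 - 20132)*(-1/158686) = ((524288/524237 + 16384*sqrt(2)/524237) - 20132)*(-1/158686) = (-10553414996/524237 + 16384*sqrt(2)/524237)*(-1/158686) = 5276707498/41594536291 - 8192*sqrt(2)/41594536291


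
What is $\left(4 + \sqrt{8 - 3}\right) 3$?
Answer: $12 + 3 \sqrt{5} \approx 18.708$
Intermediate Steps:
$\left(4 + \sqrt{8 - 3}\right) 3 = \left(4 + \sqrt{5}\right) 3 = 12 + 3 \sqrt{5}$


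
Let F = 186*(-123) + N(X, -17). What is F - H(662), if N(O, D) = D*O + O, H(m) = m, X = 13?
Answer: -23748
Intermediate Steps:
N(O, D) = O + D*O
F = -23086 (F = 186*(-123) + 13*(1 - 17) = -22878 + 13*(-16) = -22878 - 208 = -23086)
F - H(662) = -23086 - 1*662 = -23086 - 662 = -23748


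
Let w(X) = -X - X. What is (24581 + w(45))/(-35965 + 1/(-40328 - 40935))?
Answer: -1990212133/2922623796 ≈ -0.68097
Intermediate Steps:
w(X) = -2*X
(24581 + w(45))/(-35965 + 1/(-40328 - 40935)) = (24581 - 2*45)/(-35965 + 1/(-40328 - 40935)) = (24581 - 90)/(-35965 + 1/(-81263)) = 24491/(-35965 - 1/81263) = 24491/(-2922623796/81263) = 24491*(-81263/2922623796) = -1990212133/2922623796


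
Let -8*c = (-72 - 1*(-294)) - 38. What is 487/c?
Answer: -487/23 ≈ -21.174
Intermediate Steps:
c = -23 (c = -((-72 - 1*(-294)) - 38)/8 = -((-72 + 294) - 38)/8 = -(222 - 38)/8 = -⅛*184 = -23)
487/c = 487/(-23) = 487*(-1/23) = -487/23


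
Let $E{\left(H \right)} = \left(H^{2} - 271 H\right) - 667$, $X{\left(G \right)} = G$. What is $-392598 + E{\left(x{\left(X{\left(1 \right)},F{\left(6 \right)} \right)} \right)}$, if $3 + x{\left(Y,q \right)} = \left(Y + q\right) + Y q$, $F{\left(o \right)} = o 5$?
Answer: $-405619$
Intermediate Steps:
$F{\left(o \right)} = 5 o$
$x{\left(Y,q \right)} = -3 + Y + q + Y q$ ($x{\left(Y,q \right)} = -3 + \left(\left(Y + q\right) + Y q\right) = -3 + \left(Y + q + Y q\right) = -3 + Y + q + Y q$)
$E{\left(H \right)} = -667 + H^{2} - 271 H$
$-392598 + E{\left(x{\left(X{\left(1 \right)},F{\left(6 \right)} \right)} \right)} = -392598 - \left(667 - \left(-3 + 1 + 5 \cdot 6 + 1 \cdot 5 \cdot 6\right)^{2} + 271 \left(-3 + 1 + 5 \cdot 6 + 1 \cdot 5 \cdot 6\right)\right) = -392598 - \left(667 - \left(-3 + 1 + 30 + 1 \cdot 30\right)^{2} + 271 \left(-3 + 1 + 30 + 1 \cdot 30\right)\right) = -392598 - \left(667 - \left(-3 + 1 + 30 + 30\right)^{2} + 271 \left(-3 + 1 + 30 + 30\right)\right) = -392598 - \left(16385 - 3364\right) = -392598 - 13021 = -405619$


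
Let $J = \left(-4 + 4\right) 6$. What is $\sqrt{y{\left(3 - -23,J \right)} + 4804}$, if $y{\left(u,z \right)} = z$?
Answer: $2 \sqrt{1201} \approx 69.311$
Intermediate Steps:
$J = 0$ ($J = 0 \cdot 6 = 0$)
$\sqrt{y{\left(3 - -23,J \right)} + 4804} = \sqrt{0 + 4804} = \sqrt{4804} = 2 \sqrt{1201}$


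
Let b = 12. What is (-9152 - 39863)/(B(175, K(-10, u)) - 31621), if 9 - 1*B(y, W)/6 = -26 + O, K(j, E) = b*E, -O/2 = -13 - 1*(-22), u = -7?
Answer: 49015/31303 ≈ 1.5658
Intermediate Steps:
O = -18 (O = -2*(-13 - 1*(-22)) = -2*(-13 + 22) = -2*9 = -18)
K(j, E) = 12*E
B(y, W) = 318 (B(y, W) = 54 - 6*(-26 - 18) = 54 - 6*(-44) = 54 + 264 = 318)
(-9152 - 39863)/(B(175, K(-10, u)) - 31621) = (-9152 - 39863)/(318 - 31621) = -49015/(-31303) = -49015*(-1/31303) = 49015/31303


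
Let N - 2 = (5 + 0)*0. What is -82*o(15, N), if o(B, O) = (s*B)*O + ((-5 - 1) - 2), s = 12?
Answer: -28864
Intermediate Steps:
N = 2 (N = 2 + (5 + 0)*0 = 2 + 5*0 = 2 + 0 = 2)
o(B, O) = -8 + 12*B*O (o(B, O) = (12*B)*O + ((-5 - 1) - 2) = 12*B*O + (-6 - 2) = 12*B*O - 8 = -8 + 12*B*O)
-82*o(15, N) = -82*(-8 + 12*15*2) = -82*(-8 + 360) = -82*352 = -28864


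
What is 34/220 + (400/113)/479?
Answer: 964159/5953970 ≈ 0.16194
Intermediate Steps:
34/220 + (400/113)/479 = 34*(1/220) + (400*(1/113))*(1/479) = 17/110 + (400/113)*(1/479) = 17/110 + 400/54127 = 964159/5953970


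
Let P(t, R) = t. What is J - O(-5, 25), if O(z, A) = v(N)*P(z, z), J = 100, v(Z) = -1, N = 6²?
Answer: 95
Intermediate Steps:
N = 36
O(z, A) = -z
J - O(-5, 25) = 100 - (-1)*(-5) = 100 - 1*5 = 100 - 5 = 95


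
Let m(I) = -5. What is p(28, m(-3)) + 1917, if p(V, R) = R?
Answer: 1912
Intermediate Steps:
p(28, m(-3)) + 1917 = -5 + 1917 = 1912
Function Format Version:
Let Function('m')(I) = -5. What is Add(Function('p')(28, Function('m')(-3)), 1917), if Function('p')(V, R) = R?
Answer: 1912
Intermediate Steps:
Add(Function('p')(28, Function('m')(-3)), 1917) = Add(-5, 1917) = 1912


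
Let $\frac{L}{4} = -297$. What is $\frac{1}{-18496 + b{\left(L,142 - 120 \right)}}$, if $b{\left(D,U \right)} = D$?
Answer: $- \frac{1}{19684} \approx -5.0803 \cdot 10^{-5}$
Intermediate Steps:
$L = -1188$ ($L = 4 \left(-297\right) = -1188$)
$\frac{1}{-18496 + b{\left(L,142 - 120 \right)}} = \frac{1}{-18496 - 1188} = \frac{1}{-19684} = - \frac{1}{19684}$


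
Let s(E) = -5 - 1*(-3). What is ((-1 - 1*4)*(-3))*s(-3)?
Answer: -30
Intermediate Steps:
s(E) = -2 (s(E) = -5 + 3 = -2)
((-1 - 1*4)*(-3))*s(-3) = ((-1 - 1*4)*(-3))*(-2) = ((-1 - 4)*(-3))*(-2) = -5*(-3)*(-2) = 15*(-2) = -30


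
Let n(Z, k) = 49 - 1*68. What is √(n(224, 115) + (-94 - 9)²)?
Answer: √10590 ≈ 102.91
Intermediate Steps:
n(Z, k) = -19 (n(Z, k) = 49 - 68 = -19)
√(n(224, 115) + (-94 - 9)²) = √(-19 + (-94 - 9)²) = √(-19 + (-103)²) = √(-19 + 10609) = √10590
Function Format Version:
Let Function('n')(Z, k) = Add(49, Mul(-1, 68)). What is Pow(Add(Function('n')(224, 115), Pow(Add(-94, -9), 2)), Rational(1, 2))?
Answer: Pow(10590, Rational(1, 2)) ≈ 102.91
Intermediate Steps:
Function('n')(Z, k) = -19 (Function('n')(Z, k) = Add(49, -68) = -19)
Pow(Add(Function('n')(224, 115), Pow(Add(-94, -9), 2)), Rational(1, 2)) = Pow(Add(-19, Pow(Add(-94, -9), 2)), Rational(1, 2)) = Pow(Add(-19, Pow(-103, 2)), Rational(1, 2)) = Pow(Add(-19, 10609), Rational(1, 2)) = Pow(10590, Rational(1, 2))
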